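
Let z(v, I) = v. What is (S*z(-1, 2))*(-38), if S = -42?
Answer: -1596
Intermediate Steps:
(S*z(-1, 2))*(-38) = -42*(-1)*(-38) = 42*(-38) = -1596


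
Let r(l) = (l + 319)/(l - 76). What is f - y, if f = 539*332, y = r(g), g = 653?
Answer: 103252024/577 ≈ 1.7895e+5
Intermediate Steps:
r(l) = (319 + l)/(-76 + l)
y = 972/577 (y = (319 + 653)/(-76 + 653) = 972/577 ≈ 1.6846)
f = 178948
f - y = 178948 - 1*972/577 = 178948 - 972/577 = 103252024/577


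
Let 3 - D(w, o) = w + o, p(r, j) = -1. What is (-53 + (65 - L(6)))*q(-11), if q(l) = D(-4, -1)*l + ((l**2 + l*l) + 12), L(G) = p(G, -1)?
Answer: 2158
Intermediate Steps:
D(w, o) = 3 - o - w (D(w, o) = 3 - (w + o) = 3 - (o + w) = 3 + (-o - w) = 3 - o - w)
L(G) = -1
q(l) = 12 + 2*l**2 + 8*l (q(l) = (3 - 1*(-1) - 1*(-4))*l + ((l**2 + l*l) + 12) = (3 + 1 + 4)*l + ((l**2 + l**2) + 12) = 8*l + (2*l**2 + 12) = 8*l + (12 + 2*l**2) = 12 + 2*l**2 + 8*l)
(-53 + (65 - L(6)))*q(-11) = (-53 + (65 - 1*(-1)))*(12 + 2*(-11)**2 + 8*(-11)) = (-53 + (65 + 1))*(12 + 2*121 - 88) = (-53 + 66)*(12 + 242 - 88) = 13*166 = 2158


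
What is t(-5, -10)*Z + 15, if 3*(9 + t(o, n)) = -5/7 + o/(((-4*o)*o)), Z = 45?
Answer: -11199/28 ≈ -399.96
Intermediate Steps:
t(o, n) = -194/21 - 1/(12*o) (t(o, n) = -9 + (-5/7 + o/(((-4*o)*o)))/3 = -9 + (-5*1/7 + o/((-4*o**2)))/3 = -9 + (-5/7 + o*(-1/(4*o**2)))/3 = -9 + (-5/7 - 1/(4*o))/3 = -9 + (-5/21 - 1/(12*o)) = -194/21 - 1/(12*o))
t(-5, -10)*Z + 15 = ((1/84)*(-7 - 776*(-5))/(-5))*45 + 15 = ((1/84)*(-1/5)*(-7 + 3880))*45 + 15 = ((1/84)*(-1/5)*3873)*45 + 15 = -1291/140*45 + 15 = -11619/28 + 15 = -11199/28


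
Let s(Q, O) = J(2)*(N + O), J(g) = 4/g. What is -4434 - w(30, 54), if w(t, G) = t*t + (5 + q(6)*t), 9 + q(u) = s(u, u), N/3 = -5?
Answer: -4529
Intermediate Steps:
N = -15 (N = 3*(-5) = -15)
s(Q, O) = -30 + 2*O (s(Q, O) = (4/2)*(-15 + O) = (4*(1/2))*(-15 + O) = 2*(-15 + O) = -30 + 2*O)
q(u) = -39 + 2*u (q(u) = -9 + (-30 + 2*u) = -39 + 2*u)
w(t, G) = 5 + t**2 - 27*t (w(t, G) = t*t + (5 + (-39 + 2*6)*t) = t**2 + (5 + (-39 + 12)*t) = t**2 + (5 - 27*t) = 5 + t**2 - 27*t)
-4434 - w(30, 54) = -4434 - (5 + 30**2 - 27*30) = -4434 - (5 + 900 - 810) = -4434 - 1*95 = -4434 - 95 = -4529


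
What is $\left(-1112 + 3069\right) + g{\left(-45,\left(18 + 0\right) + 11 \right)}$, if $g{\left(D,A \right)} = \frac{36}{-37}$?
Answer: $\frac{72373}{37} \approx 1956.0$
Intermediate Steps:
$g{\left(D,A \right)} = - \frac{36}{37}$ ($g{\left(D,A \right)} = 36 \left(- \frac{1}{37}\right) = - \frac{36}{37}$)
$\left(-1112 + 3069\right) + g{\left(-45,\left(18 + 0\right) + 11 \right)} = \left(-1112 + 3069\right) - \frac{36}{37} = 1957 - \frac{36}{37} = \frac{72373}{37}$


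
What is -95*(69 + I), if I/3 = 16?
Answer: -11115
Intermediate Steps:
I = 48 (I = 3*16 = 48)
-95*(69 + I) = -95*(69 + 48) = -95*117 = -11115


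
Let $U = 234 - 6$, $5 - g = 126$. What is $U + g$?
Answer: $107$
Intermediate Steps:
$g = -121$ ($g = 5 - 126 = -121$)
$U = 228$
$U + g = 228 - 121 = 107$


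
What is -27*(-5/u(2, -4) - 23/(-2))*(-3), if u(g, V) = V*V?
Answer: 14499/16 ≈ 906.19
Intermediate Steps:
u(g, V) = V²
-27*(-5/u(2, -4) - 23/(-2))*(-3) = -27*(-5/((-4)²) - 23/(-2))*(-3) = -27*(-5/16 - 23*(-½))*(-3) = -27*(-5*1/16 + 23/2)*(-3) = -27*(-5/16 + 23/2)*(-3) = -27*179/16*(-3) = -4833/16*(-3) = 14499/16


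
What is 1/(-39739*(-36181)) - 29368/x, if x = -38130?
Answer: 21112607628221/27411595210335 ≈ 0.77021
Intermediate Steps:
1/(-39739*(-36181)) - 29368/x = 1/(-39739*(-36181)) - 29368/(-38130) = -1/39739*(-1/36181) - 29368*(-1/38130) = 1/1437796759 + 14684/19065 = 21112607628221/27411595210335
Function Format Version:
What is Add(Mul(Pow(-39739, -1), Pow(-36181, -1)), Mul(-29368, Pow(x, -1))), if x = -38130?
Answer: Rational(21112607628221, 27411595210335) ≈ 0.77021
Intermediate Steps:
Add(Mul(Pow(-39739, -1), Pow(-36181, -1)), Mul(-29368, Pow(x, -1))) = Add(Mul(Pow(-39739, -1), Pow(-36181, -1)), Mul(-29368, Pow(-38130, -1))) = Add(Mul(Rational(-1, 39739), Rational(-1, 36181)), Mul(-29368, Rational(-1, 38130))) = Add(Rational(1, 1437796759), Rational(14684, 19065)) = Rational(21112607628221, 27411595210335)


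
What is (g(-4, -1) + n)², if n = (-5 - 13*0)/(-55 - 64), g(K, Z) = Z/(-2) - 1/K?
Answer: 142129/226576 ≈ 0.62729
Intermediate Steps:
g(K, Z) = -1/K - Z/2 (g(K, Z) = Z*(-½) - 1/K = -Z/2 - 1/K = -1/K - Z/2)
n = 5/119 (n = (-5 + 0)/(-119) = -5*(-1/119) = 5/119 ≈ 0.042017)
(g(-4, -1) + n)² = ((-1/(-4) - ½*(-1)) + 5/119)² = ((-1*(-¼) + ½) + 5/119)² = ((¼ + ½) + 5/119)² = (¾ + 5/119)² = (377/476)² = 142129/226576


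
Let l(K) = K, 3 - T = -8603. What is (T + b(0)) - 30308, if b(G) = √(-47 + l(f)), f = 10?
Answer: -21702 + I*√37 ≈ -21702.0 + 6.0828*I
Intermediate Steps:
T = 8606 (T = 3 - 1*(-8603) = 3 + 8603 = 8606)
b(G) = I*√37 (b(G) = √(-47 + 10) = √(-37) = I*√37)
(T + b(0)) - 30308 = (8606 + I*√37) - 30308 = -21702 + I*√37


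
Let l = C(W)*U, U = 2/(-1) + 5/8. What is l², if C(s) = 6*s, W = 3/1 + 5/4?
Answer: 314721/256 ≈ 1229.4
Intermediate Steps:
U = -11/8 (U = 2*(-1) + 5*(⅛) = -2 + 5/8 = -11/8 ≈ -1.3750)
W = 17/4 (W = 3*1 + 5*(¼) = 3 + 5/4 = 17/4 ≈ 4.2500)
l = -561/16 (l = (6*(17/4))*(-11/8) = (51/2)*(-11/8) = -561/16 ≈ -35.063)
l² = (-561/16)² = 314721/256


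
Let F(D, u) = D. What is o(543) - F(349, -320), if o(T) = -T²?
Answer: -295198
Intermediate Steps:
o(543) - F(349, -320) = -1*543² - 1*349 = -1*294849 - 349 = -294849 - 349 = -295198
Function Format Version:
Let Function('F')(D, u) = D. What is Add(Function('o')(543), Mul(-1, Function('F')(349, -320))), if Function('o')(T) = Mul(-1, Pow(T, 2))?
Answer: -295198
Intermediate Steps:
Add(Function('o')(543), Mul(-1, Function('F')(349, -320))) = Add(Mul(-1, Pow(543, 2)), Mul(-1, 349)) = Add(Mul(-1, 294849), -349) = Add(-294849, -349) = -295198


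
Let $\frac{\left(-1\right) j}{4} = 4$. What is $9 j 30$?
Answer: $-4320$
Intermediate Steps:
$j = -16$ ($j = \left(-4\right) 4 = -16$)
$9 j 30 = 9 \left(-16\right) 30 = \left(-144\right) 30 = -4320$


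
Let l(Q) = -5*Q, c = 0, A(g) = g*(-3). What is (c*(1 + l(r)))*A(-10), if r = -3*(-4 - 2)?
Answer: 0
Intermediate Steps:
A(g) = -3*g
r = 18 (r = -3*(-6) = 18)
(c*(1 + l(r)))*A(-10) = (0*(1 - 5*18))*(-3*(-10)) = (0*(1 - 90))*30 = (0*(-89))*30 = 0*30 = 0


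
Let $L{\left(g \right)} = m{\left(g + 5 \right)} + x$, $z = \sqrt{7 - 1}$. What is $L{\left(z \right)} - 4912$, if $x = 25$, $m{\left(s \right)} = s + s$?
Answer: $-4877 + 2 \sqrt{6} \approx -4872.1$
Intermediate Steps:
$m{\left(s \right)} = 2 s$
$z = \sqrt{6} \approx 2.4495$
$L{\left(g \right)} = 35 + 2 g$ ($L{\left(g \right)} = 2 \left(g + 5\right) + 25 = 2 \left(5 + g\right) + 25 = \left(10 + 2 g\right) + 25 = 35 + 2 g$)
$L{\left(z \right)} - 4912 = \left(35 + 2 \sqrt{6}\right) - 4912 = -4877 + 2 \sqrt{6}$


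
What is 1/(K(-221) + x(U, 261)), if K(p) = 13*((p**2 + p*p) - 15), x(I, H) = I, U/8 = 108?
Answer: 1/1270535 ≈ 7.8707e-7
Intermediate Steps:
U = 864 (U = 8*108 = 864)
K(p) = -195 + 26*p**2 (K(p) = 13*((p**2 + p**2) - 15) = 13*(2*p**2 - 15) = 13*(-15 + 2*p**2) = -195 + 26*p**2)
1/(K(-221) + x(U, 261)) = 1/((-195 + 26*(-221)**2) + 864) = 1/((-195 + 26*48841) + 864) = 1/((-195 + 1269866) + 864) = 1/(1269671 + 864) = 1/1270535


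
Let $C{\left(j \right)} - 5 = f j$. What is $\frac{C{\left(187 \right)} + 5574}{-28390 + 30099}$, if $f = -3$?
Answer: $\frac{5018}{1709} \approx 2.9362$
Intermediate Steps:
$C{\left(j \right)} = 5 - 3 j$
$\frac{C{\left(187 \right)} + 5574}{-28390 + 30099} = \frac{\left(5 - 561\right) + 5574}{-28390 + 30099} = \frac{\left(5 - 561\right) + 5574}{1709} = \left(-556 + 5574\right) \frac{1}{1709} = 5018 \cdot \frac{1}{1709} = \frac{5018}{1709}$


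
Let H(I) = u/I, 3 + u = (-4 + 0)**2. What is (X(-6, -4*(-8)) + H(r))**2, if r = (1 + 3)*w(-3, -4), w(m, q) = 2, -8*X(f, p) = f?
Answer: 361/64 ≈ 5.6406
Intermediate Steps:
X(f, p) = -f/8
u = 13 (u = -3 + (-4 + 0)**2 = -3 + (-4)**2 = -3 + 16 = 13)
r = 8 (r = (1 + 3)*2 = 4*2 = 8)
H(I) = 13/I
(X(-6, -4*(-8)) + H(r))**2 = (-1/8*(-6) + 13/8)**2 = (3/4 + 13*(1/8))**2 = (3/4 + 13/8)**2 = (19/8)**2 = 361/64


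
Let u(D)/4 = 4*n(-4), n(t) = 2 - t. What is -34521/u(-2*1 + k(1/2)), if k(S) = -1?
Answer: -11507/32 ≈ -359.59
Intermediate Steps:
u(D) = 96 (u(D) = 4*(4*(2 - 1*(-4))) = 4*(4*(2 + 4)) = 4*(4*6) = 4*24 = 96)
-34521/u(-2*1 + k(1/2)) = -34521/96 = -34521*1/96 = -11507/32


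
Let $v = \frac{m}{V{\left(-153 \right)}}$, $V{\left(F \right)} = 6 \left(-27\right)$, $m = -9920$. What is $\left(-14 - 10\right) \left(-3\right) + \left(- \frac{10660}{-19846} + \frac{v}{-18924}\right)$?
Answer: $\frac{275817608326}{3802602753} \approx 72.534$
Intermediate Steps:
$V{\left(F \right)} = -162$
$v = \frac{4960}{81}$ ($v = - \frac{9920}{-162} = \left(-9920\right) \left(- \frac{1}{162}\right) = \frac{4960}{81} \approx 61.235$)
$\left(-14 - 10\right) \left(-3\right) + \left(- \frac{10660}{-19846} + \frac{v}{-18924}\right) = \left(-14 - 10\right) \left(-3\right) + \left(- \frac{10660}{-19846} + \frac{4960}{81 \left(-18924\right)}\right) = \left(-24\right) \left(-3\right) + \left(\left(-10660\right) \left(- \frac{1}{19846}\right) + \frac{4960}{81} \left(- \frac{1}{18924}\right)\right) = 72 + \left(\frac{5330}{9923} - \frac{1240}{383211}\right) = 72 + \frac{2030210110}{3802602753} = \frac{275817608326}{3802602753}$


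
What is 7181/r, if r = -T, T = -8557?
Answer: 167/199 ≈ 0.83920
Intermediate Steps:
r = 8557 (r = -1*(-8557) = 8557)
7181/r = 7181/8557 = 7181*(1/8557) = 167/199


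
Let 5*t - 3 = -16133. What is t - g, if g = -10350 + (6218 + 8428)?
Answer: -7522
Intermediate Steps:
t = -3226 (t = ⅗ + (⅕)*(-16133) = ⅗ - 16133/5 = -3226)
g = 4296 (g = -10350 + 14646 = 4296)
t - g = -3226 - 1*4296 = -3226 - 4296 = -7522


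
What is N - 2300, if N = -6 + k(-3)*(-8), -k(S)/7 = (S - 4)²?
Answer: 438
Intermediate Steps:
k(S) = -7*(-4 + S)² (k(S) = -7*(S - 4)² = -7*(-4 + S)²)
N = 2738 (N = -6 - 7*(-4 - 3)²*(-8) = -6 - 7*(-7)²*(-8) = -6 - 7*49*(-8) = -6 - 343*(-8) = -6 + 2744 = 2738)
N - 2300 = 2738 - 2300 = 438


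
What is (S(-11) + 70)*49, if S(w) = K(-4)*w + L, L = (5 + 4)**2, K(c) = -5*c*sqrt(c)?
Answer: 7399 - 21560*I ≈ 7399.0 - 21560.0*I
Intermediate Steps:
K(c) = -5*c**(3/2)
L = 81 (L = 9**2 = 81)
S(w) = 81 + 40*I*w (S(w) = (-(-40)*I)*w + 81 = (40*I)*w + 81 = 40*I*w + 81 = 81 + 40*I*w)
(S(-11) + 70)*49 = ((81 + 40*I*(-11)) + 70)*49 = ((81 - 440*I) + 70)*49 = (151 - 440*I)*49 = 7399 - 21560*I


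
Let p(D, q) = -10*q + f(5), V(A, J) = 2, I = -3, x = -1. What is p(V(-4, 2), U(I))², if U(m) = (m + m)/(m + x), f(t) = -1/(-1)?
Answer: 196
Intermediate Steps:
f(t) = 1 (f(t) = -1*(-1) = 1)
U(m) = 2*m/(-1 + m) (U(m) = (m + m)/(m - 1) = (2*m)/(-1 + m) = 2*m/(-1 + m))
p(D, q) = 1 - 10*q (p(D, q) = -10*q + 1 = 1 - 10*q)
p(V(-4, 2), U(I))² = (1 - 20*(-3)/(-1 - 3))² = (1 - 20*(-3)/(-4))² = (1 - 20*(-3)*(-1)/4)² = (1 - 10*3/2)² = (1 - 15)² = (-14)² = 196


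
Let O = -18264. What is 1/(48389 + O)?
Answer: 1/30125 ≈ 3.3195e-5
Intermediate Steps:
1/(48389 + O) = 1/(48389 - 18264) = 1/30125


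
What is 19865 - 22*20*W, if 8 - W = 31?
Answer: 29985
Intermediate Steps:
W = -23 (W = 8 - 1*31 = 8 - 31 = -23)
19865 - 22*20*W = 19865 - 22*20*(-23) = 19865 - 440*(-23) = 19865 - 1*(-10120) = 19865 + 10120 = 29985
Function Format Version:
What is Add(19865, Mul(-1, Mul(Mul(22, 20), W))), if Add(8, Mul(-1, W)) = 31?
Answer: 29985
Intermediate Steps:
W = -23 (W = Add(8, Mul(-1, 31)) = Add(8, -31) = -23)
Add(19865, Mul(-1, Mul(Mul(22, 20), W))) = Add(19865, Mul(-1, Mul(Mul(22, 20), -23))) = Add(19865, Mul(-1, Mul(440, -23))) = Add(19865, Mul(-1, -10120)) = Add(19865, 10120) = 29985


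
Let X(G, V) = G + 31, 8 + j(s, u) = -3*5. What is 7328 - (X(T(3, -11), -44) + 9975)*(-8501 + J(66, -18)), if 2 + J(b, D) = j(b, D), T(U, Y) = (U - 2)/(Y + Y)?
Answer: 938499061/11 ≈ 8.5318e+7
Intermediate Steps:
T(U, Y) = (-2 + U)/(2*Y) (T(U, Y) = (-2 + U)/((2*Y)) = (-2 + U)*(1/(2*Y)) = (-2 + U)/(2*Y))
j(s, u) = -23 (j(s, u) = -8 - 3*5 = -8 - 15 = -23)
J(b, D) = -25 (J(b, D) = -2 - 23 = -25)
X(G, V) = 31 + G
7328 - (X(T(3, -11), -44) + 9975)*(-8501 + J(66, -18)) = 7328 - ((31 + (½)*(-2 + 3)/(-11)) + 9975)*(-8501 - 25) = 7328 - ((31 + (½)*(-1/11)*1) + 9975)*(-8526) = 7328 - ((31 - 1/22) + 9975)*(-8526) = 7328 - (681/22 + 9975)*(-8526) = 7328 - 220131*(-8526)/22 = 7328 - 1*(-938418453/11) = 7328 + 938418453/11 = 938499061/11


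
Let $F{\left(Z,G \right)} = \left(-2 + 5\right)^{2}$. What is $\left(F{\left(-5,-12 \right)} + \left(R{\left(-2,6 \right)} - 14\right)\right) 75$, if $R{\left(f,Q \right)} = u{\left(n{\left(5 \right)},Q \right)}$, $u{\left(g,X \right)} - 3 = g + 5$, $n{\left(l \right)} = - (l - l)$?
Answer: $225$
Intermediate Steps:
$n{\left(l \right)} = 0$ ($n{\left(l \right)} = \left(-1\right) 0 = 0$)
$u{\left(g,X \right)} = 8 + g$ ($u{\left(g,X \right)} = 3 + \left(g + 5\right) = 3 + \left(5 + g\right) = 8 + g$)
$R{\left(f,Q \right)} = 8$ ($R{\left(f,Q \right)} = 8 + 0 = 8$)
$F{\left(Z,G \right)} = 9$ ($F{\left(Z,G \right)} = 3^{2} = 9$)
$\left(F{\left(-5,-12 \right)} + \left(R{\left(-2,6 \right)} - 14\right)\right) 75 = \left(9 + \left(8 - 14\right)\right) 75 = \left(9 - 6\right) 75 = 3 \cdot 75 = 225$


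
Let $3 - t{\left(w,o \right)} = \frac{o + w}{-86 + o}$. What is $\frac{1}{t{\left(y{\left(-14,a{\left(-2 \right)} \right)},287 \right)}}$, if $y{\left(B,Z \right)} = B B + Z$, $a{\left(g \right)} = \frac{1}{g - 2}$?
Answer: $\frac{804}{481} \approx 1.6715$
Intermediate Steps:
$a{\left(g \right)} = \frac{1}{-2 + g}$
$y{\left(B,Z \right)} = Z + B^{2}$ ($y{\left(B,Z \right)} = B^{2} + Z = Z + B^{2}$)
$t{\left(w,o \right)} = 3 - \frac{o + w}{-86 + o}$
$\frac{1}{t{\left(y{\left(-14,a{\left(-2 \right)} \right)},287 \right)}} = \frac{1}{\frac{1}{-86 + 287} \left(-258 - \left(\frac{1}{-2 - 2} + \left(-14\right)^{2}\right) + 2 \cdot 287\right)} = \frac{1}{\frac{1}{201} \left(-258 - \left(\frac{1}{-4} + 196\right) + 574\right)} = \frac{1}{\frac{1}{201} \left(-258 - \left(- \frac{1}{4} + 196\right) + 574\right)} = \frac{1}{\frac{1}{201} \left(-258 - \frac{783}{4} + 574\right)} = \frac{1}{\frac{1}{201} \cdot \frac{481}{4}} = \frac{1}{\frac{481}{804}} = \frac{804}{481}$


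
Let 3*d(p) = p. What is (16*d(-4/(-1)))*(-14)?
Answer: -896/3 ≈ -298.67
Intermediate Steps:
d(p) = p/3
(16*d(-4/(-1)))*(-14) = (16*((-4/(-1))/3))*(-14) = (16*((-4*(-1))/3))*(-14) = (16*((1/3)*4))*(-14) = (16*(4/3))*(-14) = (64/3)*(-14) = -896/3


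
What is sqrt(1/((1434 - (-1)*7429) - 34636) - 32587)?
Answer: 4*I*sqrt(11180699511)/2343 ≈ 180.52*I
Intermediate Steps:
sqrt(1/((1434 - (-1)*7429) - 34636) - 32587) = sqrt(1/((1434 - 1*(-7429)) - 34636) - 32587) = sqrt(1/((1434 + 7429) - 34636) - 32587) = sqrt(1/(8863 - 34636) - 32587) = sqrt(1/(-25773) - 32587) = sqrt(-1/25773 - 32587) = sqrt(-839864752/25773) = 4*I*sqrt(11180699511)/2343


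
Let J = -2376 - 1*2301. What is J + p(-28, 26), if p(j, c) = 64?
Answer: -4613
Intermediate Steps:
J = -4677 (J = -2376 - 2301 = -4677)
J + p(-28, 26) = -4677 + 64 = -4613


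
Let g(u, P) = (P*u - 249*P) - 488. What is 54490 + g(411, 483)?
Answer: 132248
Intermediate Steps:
g(u, P) = -488 - 249*P + P*u (g(u, P) = (-249*P + P*u) - 488 = -488 - 249*P + P*u)
54490 + g(411, 483) = 54490 + (-488 - 249*483 + 483*411) = 54490 + (-488 - 120267 + 198513) = 54490 + 77758 = 132248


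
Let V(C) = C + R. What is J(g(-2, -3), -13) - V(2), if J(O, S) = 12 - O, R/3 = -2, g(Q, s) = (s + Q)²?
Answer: -9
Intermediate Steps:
g(Q, s) = (Q + s)²
R = -6 (R = 3*(-2) = -6)
V(C) = -6 + C (V(C) = C - 6 = -6 + C)
J(g(-2, -3), -13) - V(2) = (12 - (-2 - 3)²) - (-6 + 2) = (12 - 1*(-5)²) - 1*(-4) = (12 - 1*25) + 4 = (12 - 25) + 4 = -13 + 4 = -9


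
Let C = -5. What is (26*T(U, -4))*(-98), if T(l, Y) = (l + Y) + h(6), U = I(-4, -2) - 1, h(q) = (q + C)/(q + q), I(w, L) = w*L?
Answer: -23569/3 ≈ -7856.3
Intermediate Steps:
I(w, L) = L*w
h(q) = (-5 + q)/(2*q) (h(q) = (q - 5)/(q + q) = (-5 + q)/((2*q)) = (-5 + q)*(1/(2*q)) = (-5 + q)/(2*q))
U = 7 (U = -2*(-4) - 1 = 8 - 1 = 7)
T(l, Y) = 1/12 + Y + l (T(l, Y) = (l + Y) + (½)*(-5 + 6)/6 = (Y + l) + (½)*(⅙)*1 = (Y + l) + 1/12 = 1/12 + Y + l)
(26*T(U, -4))*(-98) = (26*(1/12 - 4 + 7))*(-98) = (26*(37/12))*(-98) = (481/6)*(-98) = -23569/3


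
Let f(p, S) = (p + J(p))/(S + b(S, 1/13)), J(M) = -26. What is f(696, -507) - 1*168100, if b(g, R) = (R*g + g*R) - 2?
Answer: -98675370/587 ≈ -1.6810e+5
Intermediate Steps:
b(g, R) = -2 + 2*R*g (b(g, R) = (R*g + R*g) - 2 = 2*R*g - 2 = -2 + 2*R*g)
f(p, S) = (-26 + p)/(-2 + 15*S/13) (f(p, S) = (p - 26)/(S + (-2 + 2*S/13)) = (-26 + p)/(S + (-2 + 2*(1/13)*S)) = (-26 + p)/(S + (-2 + 2*S/13)) = (-26 + p)/(-2 + 15*S/13))
f(696, -507) - 1*168100 = 13*(-26 + 696)/(-26 + 15*(-507)) - 1*168100 = 13*670/(-26 - 7605) - 168100 = 13*670/(-7631) - 168100 = 13*(-1/7631)*670 - 168100 = -670/587 - 168100 = -98675370/587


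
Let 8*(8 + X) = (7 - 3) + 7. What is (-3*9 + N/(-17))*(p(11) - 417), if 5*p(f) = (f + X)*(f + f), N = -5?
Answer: 361157/34 ≈ 10622.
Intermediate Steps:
X = -53/8 (X = -8 + ((7 - 3) + 7)/8 = -8 + (4 + 7)/8 = -8 + (⅛)*11 = -8 + 11/8 = -53/8 ≈ -6.6250)
p(f) = 2*f*(-53/8 + f)/5 (p(f) = ((f - 53/8)*(f + f))/5 = ((-53/8 + f)*(2*f))/5 = (2*f*(-53/8 + f))/5 = 2*f*(-53/8 + f)/5)
(-3*9 + N/(-17))*(p(11) - 417) = (-3*9 - 5/(-17))*((1/20)*11*(-53 + 8*11) - 417) = (-27 - 5*(-1/17))*((1/20)*11*(-53 + 88) - 417) = (-27 + 5/17)*((1/20)*11*35 - 417) = -454*(77/4 - 417)/17 = -454/17*(-1591/4) = 361157/34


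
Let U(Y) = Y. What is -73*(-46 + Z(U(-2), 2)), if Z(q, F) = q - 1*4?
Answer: 3796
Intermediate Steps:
Z(q, F) = -4 + q (Z(q, F) = q - 4 = -4 + q)
-73*(-46 + Z(U(-2), 2)) = -73*(-46 + (-4 - 2)) = -73*(-46 - 6) = -73*(-52) = 3796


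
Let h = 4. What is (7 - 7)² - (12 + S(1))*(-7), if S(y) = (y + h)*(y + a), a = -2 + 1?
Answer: 84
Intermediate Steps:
a = -1
S(y) = (-1 + y)*(4 + y) (S(y) = (y + 4)*(y - 1) = (4 + y)*(-1 + y) = (-1 + y)*(4 + y))
(7 - 7)² - (12 + S(1))*(-7) = (7 - 7)² - (12 + (-4 + 1² + 3*1))*(-7) = 0² - (12 + (-4 + 1 + 3))*(-7) = 0 - (12 + 0)*(-7) = 0 - 12*(-7) = 0 - 1*(-84) = 0 + 84 = 84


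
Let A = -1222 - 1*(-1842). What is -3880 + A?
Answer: -3260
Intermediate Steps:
A = 620 (A = -1222 + 1842 = 620)
-3880 + A = -3880 + 620 = -3260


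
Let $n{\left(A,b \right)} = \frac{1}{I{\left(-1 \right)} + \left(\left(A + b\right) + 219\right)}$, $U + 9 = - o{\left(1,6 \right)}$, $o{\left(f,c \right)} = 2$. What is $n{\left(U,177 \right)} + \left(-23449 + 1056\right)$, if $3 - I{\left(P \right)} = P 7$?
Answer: $- \frac{8845234}{395} \approx -22393.0$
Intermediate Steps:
$I{\left(P \right)} = 3 - 7 P$ ($I{\left(P \right)} = 3 - P 7 = 3 - 7 P$)
$U = -11$ ($U = -9 - 2 = -11$)
$n{\left(A,b \right)} = \frac{1}{229 + A + b}$ ($n{\left(A,b \right)} = \frac{1}{\left(3 - -7\right) + \left(\left(A + b\right) + 219\right)} = \frac{1}{\left(3 + 7\right) + \left(219 + A + b\right)} = \frac{1}{10 + \left(219 + A + b\right)} = \frac{1}{229 + A + b}$)
$n{\left(U,177 \right)} + \left(-23449 + 1056\right) = \frac{1}{229 - 11 + 177} + \left(-23449 + 1056\right) = \frac{1}{395} - 22393 = - \frac{8845234}{395}$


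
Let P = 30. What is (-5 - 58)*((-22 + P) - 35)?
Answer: 1701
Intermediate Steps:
(-5 - 58)*((-22 + P) - 35) = (-5 - 58)*((-22 + 30) - 35) = -63*(8 - 35) = -63*(-27) = 1701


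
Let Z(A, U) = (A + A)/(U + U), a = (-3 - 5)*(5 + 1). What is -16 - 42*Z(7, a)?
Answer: -79/8 ≈ -9.8750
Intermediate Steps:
a = -48 (a = -8*6 = -48)
Z(A, U) = A/U (Z(A, U) = (2*A)/((2*U)) = (2*A)*(1/(2*U)) = A/U)
-16 - 42*Z(7, a) = -16 - 294/(-48) = -16 - 294*(-1)/48 = -16 - 42*(-7/48) = -16 + 49/8 = -79/8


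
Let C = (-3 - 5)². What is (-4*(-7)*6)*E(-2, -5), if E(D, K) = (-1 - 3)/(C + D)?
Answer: -336/31 ≈ -10.839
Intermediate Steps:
C = 64 (C = (-8)² = 64)
E(D, K) = -4/(64 + D) (E(D, K) = (-1 - 3)/(64 + D) = -4/(64 + D))
(-4*(-7)*6)*E(-2, -5) = (-4*(-7)*6)*(-4/(64 - 2)) = (28*6)*(-4/62) = 168*(-4*1/62) = 168*(-2/31) = -336/31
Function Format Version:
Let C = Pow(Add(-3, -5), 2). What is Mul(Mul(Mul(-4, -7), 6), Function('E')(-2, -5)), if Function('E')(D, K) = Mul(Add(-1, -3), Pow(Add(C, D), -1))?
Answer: Rational(-336, 31) ≈ -10.839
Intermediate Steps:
C = 64 (C = Pow(-8, 2) = 64)
Function('E')(D, K) = Mul(-4, Pow(Add(64, D), -1)) (Function('E')(D, K) = Mul(Add(-1, -3), Pow(Add(64, D), -1)) = Mul(-4, Pow(Add(64, D), -1)))
Mul(Mul(Mul(-4, -7), 6), Function('E')(-2, -5)) = Mul(Mul(Mul(-4, -7), 6), Mul(-4, Pow(Add(64, -2), -1))) = Mul(Mul(28, 6), Mul(-4, Pow(62, -1))) = Mul(168, Mul(-4, Rational(1, 62))) = Mul(168, Rational(-2, 31)) = Rational(-336, 31)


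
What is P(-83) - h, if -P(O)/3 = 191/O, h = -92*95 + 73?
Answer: 719934/83 ≈ 8673.9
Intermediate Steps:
h = -8667 (h = -8740 + 73 = -8667)
P(O) = -573/O
P(-83) - h = -573/(-83) - 1*(-8667) = -573*(-1/83) + 8667 = 573/83 + 8667 = 719934/83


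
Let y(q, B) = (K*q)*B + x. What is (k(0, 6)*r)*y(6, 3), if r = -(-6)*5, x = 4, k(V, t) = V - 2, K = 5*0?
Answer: -240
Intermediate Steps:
K = 0
k(V, t) = -2 + V
y(q, B) = 4 (y(q, B) = (0*q)*B + 4 = 0*B + 4 = 0 + 4 = 4)
r = 30 (r = -1*(-30) = 30)
(k(0, 6)*r)*y(6, 3) = ((-2 + 0)*30)*4 = -2*30*4 = -60*4 = -240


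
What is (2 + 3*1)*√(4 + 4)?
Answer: 10*√2 ≈ 14.142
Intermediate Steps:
(2 + 3*1)*√(4 + 4) = (2 + 3)*√8 = 5*(2*√2) = 10*√2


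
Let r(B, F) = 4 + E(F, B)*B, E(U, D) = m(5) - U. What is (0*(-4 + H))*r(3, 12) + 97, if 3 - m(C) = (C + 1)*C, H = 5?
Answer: 97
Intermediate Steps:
m(C) = 3 - C*(1 + C) (m(C) = 3 - (C + 1)*C = 3 - (1 + C)*C = 3 - C*(1 + C))
E(U, D) = -27 - U (E(U, D) = (3 - 1*5 - 1*5²) - U = (3 - 5 - 1*25) - U = (3 - 5 - 25) - U = -27 - U)
r(B, F) = 4 + B*(-27 - F) (r(B, F) = 4 + (-27 - F)*B = 4 + B*(-27 - F))
(0*(-4 + H))*r(3, 12) + 97 = (0*(-4 + 5))*(4 - 1*3*(27 + 12)) + 97 = (0*1)*(4 - 1*3*39) + 97 = 0*(4 - 117) + 97 = 0*(-113) + 97 = 0 + 97 = 97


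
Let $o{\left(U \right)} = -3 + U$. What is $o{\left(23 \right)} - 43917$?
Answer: $-43897$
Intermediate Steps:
$o{\left(23 \right)} - 43917 = \left(-3 + 23\right) - 43917 = 20 - 43917 = -43897$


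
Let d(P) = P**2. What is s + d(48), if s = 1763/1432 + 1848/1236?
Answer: 340232901/147496 ≈ 2306.7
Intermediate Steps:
s = 402117/147496 (s = 1763*(1/1432) + 1848*(1/1236) = 1763/1432 + 154/103 = 402117/147496 ≈ 2.7263)
s + d(48) = 402117/147496 + 48**2 = 402117/147496 + 2304 = 340232901/147496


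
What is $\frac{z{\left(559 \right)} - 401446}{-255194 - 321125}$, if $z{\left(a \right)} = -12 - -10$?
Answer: $\frac{401448}{576319} \approx 0.69657$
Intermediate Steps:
$z{\left(a \right)} = -2$ ($z{\left(a \right)} = -12 + 10 = -2$)
$\frac{z{\left(559 \right)} - 401446}{-255194 - 321125} = \frac{-2 - 401446}{-255194 - 321125} = - \frac{401448}{-576319} = \left(-401448\right) \left(- \frac{1}{576319}\right) = \frac{401448}{576319}$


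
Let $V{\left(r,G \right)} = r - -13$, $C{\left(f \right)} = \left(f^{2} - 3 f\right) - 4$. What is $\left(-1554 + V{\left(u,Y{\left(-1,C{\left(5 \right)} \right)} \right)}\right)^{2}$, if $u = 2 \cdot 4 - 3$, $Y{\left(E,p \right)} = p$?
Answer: $2359296$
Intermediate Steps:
$C{\left(f \right)} = -4 + f^{2} - 3 f$
$u = 5$ ($u = 8 - 3 = 5$)
$V{\left(r,G \right)} = 13 + r$ ($V{\left(r,G \right)} = r + 13 = 13 + r$)
$\left(-1554 + V{\left(u,Y{\left(-1,C{\left(5 \right)} \right)} \right)}\right)^{2} = \left(-1554 + \left(13 + 5\right)\right)^{2} = \left(-1554 + 18\right)^{2} = \left(-1536\right)^{2} = 2359296$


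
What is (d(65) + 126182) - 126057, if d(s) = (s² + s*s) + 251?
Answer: 8826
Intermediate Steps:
d(s) = 251 + 2*s² (d(s) = (s² + s²) + 251 = 2*s² + 251 = 251 + 2*s²)
(d(65) + 126182) - 126057 = ((251 + 2*65²) + 126182) - 126057 = ((251 + 2*4225) + 126182) - 126057 = ((251 + 8450) + 126182) - 126057 = (8701 + 126182) - 126057 = 134883 - 126057 = 8826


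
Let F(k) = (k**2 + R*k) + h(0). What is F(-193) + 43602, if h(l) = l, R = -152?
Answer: 110187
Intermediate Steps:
F(k) = k**2 - 152*k (F(k) = (k**2 - 152*k) + 0 = k**2 - 152*k)
F(-193) + 43602 = -193*(-152 - 193) + 43602 = -193*(-345) + 43602 = 66585 + 43602 = 110187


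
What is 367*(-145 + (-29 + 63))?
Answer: -40737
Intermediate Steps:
367*(-145 + (-29 + 63)) = 367*(-145 + 34) = 367*(-111) = -40737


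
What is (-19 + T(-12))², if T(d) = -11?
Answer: 900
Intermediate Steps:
(-19 + T(-12))² = (-19 - 11)² = (-30)² = 900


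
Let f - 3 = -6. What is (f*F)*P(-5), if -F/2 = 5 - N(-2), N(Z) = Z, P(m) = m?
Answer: -210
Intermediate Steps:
f = -3 (f = 3 - 6 = -3)
F = -14 (F = -2*(5 - 1*(-2)) = -2*(5 + 2) = -2*7 = -14)
(f*F)*P(-5) = -3*(-14)*(-5) = 42*(-5) = -210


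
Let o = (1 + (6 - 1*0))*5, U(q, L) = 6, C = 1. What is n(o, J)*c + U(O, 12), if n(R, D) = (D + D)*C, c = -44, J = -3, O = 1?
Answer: 270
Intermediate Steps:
o = 35 (o = (1 + (6 + 0))*5 = (1 + 6)*5 = 7*5 = 35)
n(R, D) = 2*D (n(R, D) = (D + D)*1 = (2*D)*1 = 2*D)
n(o, J)*c + U(O, 12) = (2*(-3))*(-44) + 6 = -6*(-44) + 6 = 264 + 6 = 270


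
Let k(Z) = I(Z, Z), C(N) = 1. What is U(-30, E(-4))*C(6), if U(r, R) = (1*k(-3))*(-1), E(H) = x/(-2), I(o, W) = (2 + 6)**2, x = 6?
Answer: -64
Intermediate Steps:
I(o, W) = 64 (I(o, W) = 8**2 = 64)
E(H) = -3 (E(H) = 6/(-2) = 6*(-1/2) = -3)
k(Z) = 64
U(r, R) = -64 (U(r, R) = (1*64)*(-1) = 64*(-1) = -64)
U(-30, E(-4))*C(6) = -64*1 = -64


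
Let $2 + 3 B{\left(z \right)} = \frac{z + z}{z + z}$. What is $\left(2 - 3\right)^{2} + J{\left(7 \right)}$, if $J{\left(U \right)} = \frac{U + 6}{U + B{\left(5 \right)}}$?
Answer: $\frac{59}{20} \approx 2.95$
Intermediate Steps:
$B{\left(z \right)} = - \frac{1}{3}$ ($B{\left(z \right)} = - \frac{2}{3} + \frac{\left(z + z\right) \frac{1}{z + z}}{3} = - \frac{2}{3} + \frac{2 z \frac{1}{2 z}}{3} = - \frac{2}{3} + \frac{1}{3} \cdot 1 = - \frac{2}{3} + \frac{1}{3} = - \frac{1}{3}$)
$J{\left(U \right)} = \frac{6 + U}{- \frac{1}{3} + U}$ ($J{\left(U \right)} = \frac{U + 6}{U - \frac{1}{3}} = \frac{6 + U}{- \frac{1}{3} + U}$)
$\left(2 - 3\right)^{2} + J{\left(7 \right)} = \left(2 - 3\right)^{2} + \frac{3 \left(6 + 7\right)}{-1 + 3 \cdot 7} = \left(-1\right)^{2} + 3 \frac{1}{-1 + 21} \cdot 13 = 1 + 3 \cdot \frac{1}{20} \cdot 13 = 1 + \frac{39}{20} = \frac{59}{20}$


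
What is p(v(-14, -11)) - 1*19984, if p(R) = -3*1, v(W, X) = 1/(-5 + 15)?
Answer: -19987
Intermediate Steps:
v(W, X) = 1/10
p(R) = -3
p(v(-14, -11)) - 1*19984 = -3 - 1*19984 = -3 - 19984 = -19987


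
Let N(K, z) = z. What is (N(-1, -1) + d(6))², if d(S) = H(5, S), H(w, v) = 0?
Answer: 1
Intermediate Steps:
d(S) = 0
(N(-1, -1) + d(6))² = (-1 + 0)² = (-1)² = 1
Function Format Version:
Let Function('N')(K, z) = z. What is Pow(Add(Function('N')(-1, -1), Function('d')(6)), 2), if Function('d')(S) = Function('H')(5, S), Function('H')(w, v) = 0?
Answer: 1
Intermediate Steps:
Function('d')(S) = 0
Pow(Add(Function('N')(-1, -1), Function('d')(6)), 2) = Pow(Add(-1, 0), 2) = Pow(-1, 2) = 1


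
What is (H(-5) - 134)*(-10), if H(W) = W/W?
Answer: 1330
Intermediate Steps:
H(W) = 1
(H(-5) - 134)*(-10) = (1 - 134)*(-10) = -133*(-10) = 1330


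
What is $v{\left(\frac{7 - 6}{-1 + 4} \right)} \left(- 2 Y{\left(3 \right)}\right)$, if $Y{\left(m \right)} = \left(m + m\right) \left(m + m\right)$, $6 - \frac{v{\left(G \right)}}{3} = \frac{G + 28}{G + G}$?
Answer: $7884$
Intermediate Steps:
$v{\left(G \right)} = 18 - \frac{3 \left(28 + G\right)}{2 G}$ ($v{\left(G \right)} = 18 - 3 \frac{G + 28}{G + G} = 18 - 3 \frac{28 + G}{2 G} = 18 - \frac{3 \left(28 + G\right)}{2 G}$)
$Y{\left(m \right)} = 4 m^{2}$ ($Y{\left(m \right)} = 2 m 2 m = 4 m^{2}$)
$v{\left(\frac{7 - 6}{-1 + 4} \right)} \left(- 2 Y{\left(3 \right)}\right) = \left(\frac{33}{2} - \frac{42}{\left(7 - 6\right) \frac{1}{-1 + 4}}\right) \left(- 2 \cdot 4 \cdot 3^{2}\right) = \left(\frac{33}{2} - \frac{42}{1 \cdot \frac{1}{3}}\right) \left(- 2 \cdot 4 \cdot 9\right) = \left(\frac{33}{2} - \frac{42}{1 \cdot \frac{1}{3}}\right) \left(\left(-2\right) 36\right) = \left(\frac{33}{2} - 42 \frac{1}{\frac{1}{3}}\right) \left(-72\right) = \left(\frac{33}{2} - 126\right) \left(-72\right) = \left(- \frac{219}{2}\right) \left(-72\right) = 7884$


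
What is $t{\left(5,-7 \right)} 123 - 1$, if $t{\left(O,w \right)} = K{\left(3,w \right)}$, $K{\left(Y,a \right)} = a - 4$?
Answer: $-1354$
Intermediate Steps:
$K{\left(Y,a \right)} = -4 + a$
$t{\left(O,w \right)} = -4 + w$
$t{\left(5,-7 \right)} 123 - 1 = \left(-4 - 7\right) 123 - 1 = \left(-11\right) 123 - 1 = -1353 - 1 = -1354$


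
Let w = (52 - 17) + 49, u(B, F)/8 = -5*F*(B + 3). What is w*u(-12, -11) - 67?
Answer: -332707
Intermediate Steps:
u(B, F) = -40*F*(3 + B) (u(B, F) = 8*(-5*F*(B + 3)) = 8*(-5*F*(3 + B)) = -40*F*(3 + B))
w = 84 (w = 35 + 49 = 84)
w*u(-12, -11) - 67 = 84*(-40*(-11)*(3 - 12)) - 67 = 84*(-40*(-11)*(-9)) - 67 = 84*(-3960) - 67 = -332640 - 67 = -332707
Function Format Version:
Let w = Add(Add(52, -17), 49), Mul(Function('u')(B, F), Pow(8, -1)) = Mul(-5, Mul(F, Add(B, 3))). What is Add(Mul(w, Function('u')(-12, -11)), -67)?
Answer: -332707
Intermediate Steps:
Function('u')(B, F) = Mul(-40, F, Add(3, B)) (Function('u')(B, F) = Mul(8, Mul(-5, Mul(F, Add(B, 3)))) = Mul(8, Mul(-5, Mul(F, Add(3, B)))) = Mul(8, Mul(-5, F, Add(3, B))) = Mul(-40, F, Add(3, B)))
w = 84 (w = Add(35, 49) = 84)
Add(Mul(w, Function('u')(-12, -11)), -67) = Add(Mul(84, Mul(-40, -11, Add(3, -12))), -67) = Add(Mul(84, Mul(-40, -11, -9)), -67) = Add(Mul(84, -3960), -67) = Add(-332640, -67) = -332707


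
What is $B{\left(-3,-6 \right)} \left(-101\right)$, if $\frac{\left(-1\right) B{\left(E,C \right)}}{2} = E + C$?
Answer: $-1818$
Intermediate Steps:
$B{\left(E,C \right)} = - 2 C - 2 E$ ($B{\left(E,C \right)} = - 2 \left(E + C\right) = - 2 \left(C + E\right) = - 2 C - 2 E$)
$B{\left(-3,-6 \right)} \left(-101\right) = \left(\left(-2\right) \left(-6\right) - -6\right) \left(-101\right) = \left(12 + 6\right) \left(-101\right) = 18 \left(-101\right) = -1818$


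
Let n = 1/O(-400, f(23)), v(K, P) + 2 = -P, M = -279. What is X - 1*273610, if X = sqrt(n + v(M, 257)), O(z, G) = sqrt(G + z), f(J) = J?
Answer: -273610 + sqrt(-36811411 - 377*I*sqrt(377))/377 ≈ -2.7361e+5 - 16.093*I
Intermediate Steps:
v(K, P) = -2 - P
n = -I*sqrt(377)/377 (n = 1/(sqrt(23 - 400)) = 1/(sqrt(-377)) = 1/(I*sqrt(377)) = -I*sqrt(377)/377 ≈ -0.051503*I)
X = sqrt(-259 - I*sqrt(377)/377) (X = sqrt(-I*sqrt(377)/377 + (-2 - 1*257)) = sqrt(-I*sqrt(377)/377 + (-2 - 257)) = sqrt(-I*sqrt(377)/377 - 259) = sqrt(-259 - I*sqrt(377)/377) ≈ 0.0016 - 16.093*I)
X - 1*273610 = sqrt(-36811411 - 377*I*sqrt(377))/377 - 1*273610 = sqrt(-36811411 - 377*I*sqrt(377))/377 - 273610 = -273610 + sqrt(-36811411 - 377*I*sqrt(377))/377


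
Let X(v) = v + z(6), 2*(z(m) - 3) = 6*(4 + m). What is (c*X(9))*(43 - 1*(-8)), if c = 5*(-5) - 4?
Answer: -62118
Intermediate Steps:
z(m) = 15 + 3*m (z(m) = 3 + (6*(4 + m))/2 = 3 + (24 + 6*m)/2 = 3 + (12 + 3*m) = 15 + 3*m)
X(v) = 33 + v (X(v) = v + (15 + 3*6) = v + (15 + 18) = v + 33 = 33 + v)
c = -29 (c = -25 - 4 = -29)
(c*X(9))*(43 - 1*(-8)) = (-29*(33 + 9))*(43 - 1*(-8)) = (-29*42)*(43 + 8) = -1218*51 = -62118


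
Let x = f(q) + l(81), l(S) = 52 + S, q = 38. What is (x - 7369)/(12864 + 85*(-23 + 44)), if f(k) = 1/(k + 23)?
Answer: -441395/893589 ≈ -0.49396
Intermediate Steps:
f(k) = 1/(23 + k)
x = 8114/61 (x = 1/(23 + 38) + (52 + 81) = 1/61 + 133 = 8114/61 ≈ 133.02)
(x - 7369)/(12864 + 85*(-23 + 44)) = (8114/61 - 7369)/(12864 + 85*(-23 + 44)) = -441395/(61*(12864 + 85*21)) = -441395/(61*(12864 + 1785)) = -441395/61/14649 = -441395/61*1/14649 = -441395/893589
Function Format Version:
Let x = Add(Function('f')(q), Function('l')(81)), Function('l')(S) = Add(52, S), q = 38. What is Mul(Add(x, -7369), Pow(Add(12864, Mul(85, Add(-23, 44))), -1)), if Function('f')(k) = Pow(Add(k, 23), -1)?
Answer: Rational(-441395, 893589) ≈ -0.49396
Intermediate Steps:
Function('f')(k) = Pow(Add(23, k), -1)
x = Rational(8114, 61) (x = Add(Pow(Add(23, 38), -1), Add(52, 81)) = Add(Pow(61, -1), 133) = Add(Rational(1, 61), 133) = Rational(8114, 61) ≈ 133.02)
Mul(Add(x, -7369), Pow(Add(12864, Mul(85, Add(-23, 44))), -1)) = Mul(Add(Rational(8114, 61), -7369), Pow(Add(12864, Mul(85, Add(-23, 44))), -1)) = Mul(Rational(-441395, 61), Pow(Add(12864, Mul(85, 21)), -1)) = Mul(Rational(-441395, 61), Pow(Add(12864, 1785), -1)) = Mul(Rational(-441395, 61), Pow(14649, -1)) = Mul(Rational(-441395, 61), Rational(1, 14649)) = Rational(-441395, 893589)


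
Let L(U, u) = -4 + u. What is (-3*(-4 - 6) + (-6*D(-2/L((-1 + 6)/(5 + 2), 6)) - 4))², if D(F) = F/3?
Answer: 784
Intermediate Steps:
D(F) = F/3 (D(F) = F*(⅓) = F/3)
(-3*(-4 - 6) + (-6*D(-2/L((-1 + 6)/(5 + 2), 6)) - 4))² = (-3*(-4 - 6) + (-2*(-2/(-4 + 6)) - 4))² = (-3*(-10) + (-2*(-2/2) - 4))² = (30 + (-2*(-2*½) - 4))² = (30 + (-2*(-1) - 4))² = (30 + (-6*(-⅓) - 4))² = (30 + (2 - 4))² = (30 - 2)² = 28² = 784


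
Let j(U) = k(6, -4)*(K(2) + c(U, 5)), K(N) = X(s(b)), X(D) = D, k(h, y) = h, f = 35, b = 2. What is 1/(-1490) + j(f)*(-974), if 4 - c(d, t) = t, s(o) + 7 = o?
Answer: 52245359/1490 ≈ 35064.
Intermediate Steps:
s(o) = -7 + o
c(d, t) = 4 - t
K(N) = -5 (K(N) = -7 + 2 = -5)
j(U) = -36 (j(U) = 6*(-5 + (4 - 1*5)) = 6*(-5 + (4 - 5)) = 6*(-5 - 1) = 6*(-6) = -36)
1/(-1490) + j(f)*(-974) = 1/(-1490) - 36*(-974) = -1/1490 + 35064 = 52245359/1490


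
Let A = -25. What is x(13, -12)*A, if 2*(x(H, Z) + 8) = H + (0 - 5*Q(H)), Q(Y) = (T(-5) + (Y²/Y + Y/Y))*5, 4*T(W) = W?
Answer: 32175/8 ≈ 4021.9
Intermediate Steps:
T(W) = W/4
Q(Y) = -5/4 + 5*Y (Q(Y) = ((¼)*(-5) + (Y²/Y + Y/Y))*5 = (-5/4 + (Y + 1))*5 = (-5/4 + (1 + Y))*5 = (-¼ + Y)*5 = -5/4 + 5*Y)
x(H, Z) = -39/8 - 12*H (x(H, Z) = -8 + (H + (0 - 5*(-5/4 + 5*H)))/2 = -8 + (H + (0 + (25/4 - 25*H)))/2 = -8 + (H + (25/4 - 25*H))/2 = -8 + (25/4 - 24*H)/2 = -8 + (25/8 - 12*H) = -39/8 - 12*H)
x(13, -12)*A = (-39/8 - 12*13)*(-25) = (-39/8 - 156)*(-25) = -1287/8*(-25) = 32175/8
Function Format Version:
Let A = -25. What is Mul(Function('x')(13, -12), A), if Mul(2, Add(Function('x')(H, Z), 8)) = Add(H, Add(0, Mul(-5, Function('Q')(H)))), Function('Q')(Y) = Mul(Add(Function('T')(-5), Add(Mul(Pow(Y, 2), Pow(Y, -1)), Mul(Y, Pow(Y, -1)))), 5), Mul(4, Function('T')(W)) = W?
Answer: Rational(32175, 8) ≈ 4021.9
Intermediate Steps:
Function('T')(W) = Mul(Rational(1, 4), W)
Function('Q')(Y) = Add(Rational(-5, 4), Mul(5, Y)) (Function('Q')(Y) = Mul(Add(Mul(Rational(1, 4), -5), Add(Mul(Pow(Y, 2), Pow(Y, -1)), Mul(Y, Pow(Y, -1)))), 5) = Mul(Add(Rational(-5, 4), Add(Y, 1)), 5) = Mul(Add(Rational(-5, 4), Add(1, Y)), 5) = Mul(Add(Rational(-1, 4), Y), 5) = Add(Rational(-5, 4), Mul(5, Y)))
Function('x')(H, Z) = Add(Rational(-39, 8), Mul(-12, H)) (Function('x')(H, Z) = Add(-8, Mul(Rational(1, 2), Add(H, Add(0, Mul(-5, Add(Rational(-5, 4), Mul(5, H))))))) = Add(-8, Mul(Rational(1, 2), Add(H, Add(0, Add(Rational(25, 4), Mul(-25, H)))))) = Add(-8, Mul(Rational(1, 2), Add(H, Add(Rational(25, 4), Mul(-25, H))))) = Add(-8, Mul(Rational(1, 2), Add(Rational(25, 4), Mul(-24, H)))) = Add(-8, Add(Rational(25, 8), Mul(-12, H))) = Add(Rational(-39, 8), Mul(-12, H)))
Mul(Function('x')(13, -12), A) = Mul(Add(Rational(-39, 8), Mul(-12, 13)), -25) = Mul(Add(Rational(-39, 8), -156), -25) = Mul(Rational(-1287, 8), -25) = Rational(32175, 8)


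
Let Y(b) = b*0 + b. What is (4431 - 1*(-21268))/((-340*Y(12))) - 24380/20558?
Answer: -313895221/41938320 ≈ -7.4847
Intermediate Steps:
Y(b) = b (Y(b) = 0 + b = b)
(4431 - 1*(-21268))/((-340*Y(12))) - 24380/20558 = (4431 - 1*(-21268))/((-340*12)) - 24380/20558 = (4431 + 21268)/(-4080) - 24380*1/20558 = 25699*(-1/4080) - 12190/10279 = -25699/4080 - 12190/10279 = -313895221/41938320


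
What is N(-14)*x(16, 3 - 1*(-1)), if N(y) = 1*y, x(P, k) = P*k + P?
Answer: -1120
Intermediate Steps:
x(P, k) = P + P*k
N(y) = y
N(-14)*x(16, 3 - 1*(-1)) = -224*(1 + (3 - 1*(-1))) = -224*(1 + (3 + 1)) = -224*(1 + 4) = -224*5 = -14*80 = -1120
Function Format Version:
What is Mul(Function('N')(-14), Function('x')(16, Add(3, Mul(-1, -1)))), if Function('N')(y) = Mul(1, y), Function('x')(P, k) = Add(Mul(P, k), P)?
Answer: -1120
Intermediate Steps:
Function('x')(P, k) = Add(P, Mul(P, k))
Function('N')(y) = y
Mul(Function('N')(-14), Function('x')(16, Add(3, Mul(-1, -1)))) = Mul(-14, Mul(16, Add(1, Add(3, Mul(-1, -1))))) = Mul(-14, Mul(16, Add(1, Add(3, 1)))) = Mul(-14, Mul(16, Add(1, 4))) = Mul(-14, Mul(16, 5)) = Mul(-14, 80) = -1120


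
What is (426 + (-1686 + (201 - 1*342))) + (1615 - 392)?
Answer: -178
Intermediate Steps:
(426 + (-1686 + (201 - 1*342))) + (1615 - 392) = (426 + (-1686 + (201 - 342))) + 1223 = (426 + (-1686 - 141)) + 1223 = (426 - 1827) + 1223 = -1401 + 1223 = -178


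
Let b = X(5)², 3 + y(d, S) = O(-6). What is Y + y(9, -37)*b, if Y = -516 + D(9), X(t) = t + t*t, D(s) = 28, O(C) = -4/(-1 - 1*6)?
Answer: -18716/7 ≈ -2673.7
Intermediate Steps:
O(C) = 4/7 (O(C) = -4/(-1 - 6) = -4/(-7) = -4*(-⅐) = 4/7)
X(t) = t + t²
y(d, S) = -17/7 (y(d, S) = -3 + 4/7 = -17/7)
b = 900 (b = (5*(1 + 5))² = (5*6)² = 30² = 900)
Y = -488 (Y = -516 + 28 = -488)
Y + y(9, -37)*b = -488 - 17/7*900 = -488 - 15300/7 = -18716/7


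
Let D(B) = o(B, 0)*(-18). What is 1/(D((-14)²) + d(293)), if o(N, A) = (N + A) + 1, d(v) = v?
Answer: -1/3253 ≈ -0.00030741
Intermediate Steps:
o(N, A) = 1 + A + N (o(N, A) = (A + N) + 1 = 1 + A + N)
D(B) = -18 - 18*B (D(B) = (1 + 0 + B)*(-18) = (1 + B)*(-18) = -18 - 18*B)
1/(D((-14)²) + d(293)) = 1/((-18 - 18*(-14)²) + 293) = 1/((-18 - 18*196) + 293) = 1/((-18 - 3528) + 293) = 1/(-3546 + 293) = 1/(-3253) = -1/3253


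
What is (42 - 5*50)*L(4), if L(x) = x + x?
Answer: -1664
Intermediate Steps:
L(x) = 2*x
(42 - 5*50)*L(4) = (42 - 5*50)*(2*4) = (42 - 250)*8 = -208*8 = -1664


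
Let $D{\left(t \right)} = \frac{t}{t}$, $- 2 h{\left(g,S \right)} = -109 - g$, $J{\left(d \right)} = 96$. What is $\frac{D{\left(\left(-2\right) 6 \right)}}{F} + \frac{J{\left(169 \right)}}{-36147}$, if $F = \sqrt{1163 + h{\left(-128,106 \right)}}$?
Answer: $- \frac{32}{12049} + \frac{\sqrt{4614}}{2307} \approx 0.026788$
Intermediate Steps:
$h{\left(g,S \right)} = \frac{109}{2} + \frac{g}{2}$ ($h{\left(g,S \right)} = - \frac{-109 - g}{2} = \frac{109}{2} + \frac{g}{2}$)
$D{\left(t \right)} = 1$
$F = \frac{\sqrt{4614}}{2}$ ($F = \sqrt{1163 + \left(\frac{109}{2} + \frac{1}{2} \left(-128\right)\right)} = \sqrt{1163 + \left(\frac{109}{2} - 64\right)} = \sqrt{1163 - \frac{19}{2}} = \sqrt{\frac{2307}{2}} = \frac{\sqrt{4614}}{2} \approx 33.963$)
$\frac{D{\left(\left(-2\right) 6 \right)}}{F} + \frac{J{\left(169 \right)}}{-36147} = 1 \frac{1}{\frac{1}{2} \sqrt{4614}} + \frac{96}{-36147} = 1 \frac{\sqrt{4614}}{2307} + 96 \left(- \frac{1}{36147}\right) = \frac{\sqrt{4614}}{2307} - \frac{32}{12049} = - \frac{32}{12049} + \frac{\sqrt{4614}}{2307}$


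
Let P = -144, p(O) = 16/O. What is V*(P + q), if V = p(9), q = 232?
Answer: 1408/9 ≈ 156.44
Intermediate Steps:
V = 16/9 ≈ 1.7778
V*(P + q) = 16*(-144 + 232)/9 = (16/9)*88 = 1408/9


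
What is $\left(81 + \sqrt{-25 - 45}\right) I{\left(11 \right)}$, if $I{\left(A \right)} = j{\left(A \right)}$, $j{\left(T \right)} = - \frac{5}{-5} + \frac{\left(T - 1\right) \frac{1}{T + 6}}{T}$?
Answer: $\frac{15957}{187} + \frac{197 i \sqrt{70}}{187} \approx 85.332 + 8.814 i$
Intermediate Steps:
$j{\left(T \right)} = 1 + \frac{-1 + T}{T \left(6 + T\right)}$ ($j{\left(T \right)} = \left(-5\right) \left(- \frac{1}{5}\right) + \frac{\left(-1 + T\right) \frac{1}{6 + T}}{T} = 1 + \frac{\frac{1}{6 + T} \left(-1 + T\right)}{T} = 1 + \frac{-1 + T}{T \left(6 + T\right)}$)
$I{\left(A \right)} = \frac{-1 + A^{2} + 7 A}{A \left(6 + A\right)}$
$\left(81 + \sqrt{-25 - 45}\right) I{\left(11 \right)} = \left(81 + \sqrt{-25 - 45}\right) \frac{-1 + 11^{2} + 7 \cdot 11}{11 \left(6 + 11\right)} = \left(81 + \sqrt{-70}\right) \frac{-1 + 121 + 77}{11 \cdot 17} = \left(81 + i \sqrt{70}\right) \frac{1}{11} \cdot \frac{1}{17} \cdot 197 = \left(81 + i \sqrt{70}\right) \frac{197}{187} = \frac{15957}{187} + \frac{197 i \sqrt{70}}{187}$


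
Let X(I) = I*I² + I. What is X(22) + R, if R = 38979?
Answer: 49649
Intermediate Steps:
X(I) = I + I³ (X(I) = I³ + I = I + I³)
X(22) + R = (22 + 22³) + 38979 = (22 + 10648) + 38979 = 10670 + 38979 = 49649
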